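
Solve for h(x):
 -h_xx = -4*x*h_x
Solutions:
 h(x) = C1 + C2*erfi(sqrt(2)*x)


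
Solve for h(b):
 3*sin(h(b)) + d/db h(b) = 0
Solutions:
 h(b) = -acos((-C1 - exp(6*b))/(C1 - exp(6*b))) + 2*pi
 h(b) = acos((-C1 - exp(6*b))/(C1 - exp(6*b)))


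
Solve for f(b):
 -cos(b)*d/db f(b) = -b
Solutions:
 f(b) = C1 + Integral(b/cos(b), b)


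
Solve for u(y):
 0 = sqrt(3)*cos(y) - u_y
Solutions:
 u(y) = C1 + sqrt(3)*sin(y)


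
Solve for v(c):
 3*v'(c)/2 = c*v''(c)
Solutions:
 v(c) = C1 + C2*c^(5/2)


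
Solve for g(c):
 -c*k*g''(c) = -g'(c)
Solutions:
 g(c) = C1 + c^(((re(k) + 1)*re(k) + im(k)^2)/(re(k)^2 + im(k)^2))*(C2*sin(log(c)*Abs(im(k))/(re(k)^2 + im(k)^2)) + C3*cos(log(c)*im(k)/(re(k)^2 + im(k)^2)))


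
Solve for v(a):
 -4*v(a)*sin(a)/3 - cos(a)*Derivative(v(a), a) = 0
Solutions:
 v(a) = C1*cos(a)^(4/3)


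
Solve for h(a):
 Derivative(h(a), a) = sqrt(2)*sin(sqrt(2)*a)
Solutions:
 h(a) = C1 - cos(sqrt(2)*a)


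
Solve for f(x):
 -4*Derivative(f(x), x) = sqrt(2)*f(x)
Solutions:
 f(x) = C1*exp(-sqrt(2)*x/4)


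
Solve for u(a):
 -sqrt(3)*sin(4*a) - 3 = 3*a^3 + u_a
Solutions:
 u(a) = C1 - 3*a^4/4 - 3*a + sqrt(3)*cos(4*a)/4


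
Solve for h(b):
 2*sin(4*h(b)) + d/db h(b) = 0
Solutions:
 h(b) = -acos((-C1 - exp(16*b))/(C1 - exp(16*b)))/4 + pi/2
 h(b) = acos((-C1 - exp(16*b))/(C1 - exp(16*b)))/4


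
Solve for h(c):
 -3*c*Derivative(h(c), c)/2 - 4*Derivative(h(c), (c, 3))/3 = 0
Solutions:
 h(c) = C1 + Integral(C2*airyai(-3^(2/3)*c/2) + C3*airybi(-3^(2/3)*c/2), c)


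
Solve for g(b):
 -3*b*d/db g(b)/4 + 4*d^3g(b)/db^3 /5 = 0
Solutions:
 g(b) = C1 + Integral(C2*airyai(15^(1/3)*2^(2/3)*b/4) + C3*airybi(15^(1/3)*2^(2/3)*b/4), b)


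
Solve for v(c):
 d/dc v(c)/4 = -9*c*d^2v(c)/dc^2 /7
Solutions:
 v(c) = C1 + C2*c^(29/36)


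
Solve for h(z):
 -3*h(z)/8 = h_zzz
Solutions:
 h(z) = C3*exp(-3^(1/3)*z/2) + (C1*sin(3^(5/6)*z/4) + C2*cos(3^(5/6)*z/4))*exp(3^(1/3)*z/4)


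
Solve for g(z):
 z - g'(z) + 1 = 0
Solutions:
 g(z) = C1 + z^2/2 + z


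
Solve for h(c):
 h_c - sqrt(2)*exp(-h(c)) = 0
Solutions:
 h(c) = log(C1 + sqrt(2)*c)


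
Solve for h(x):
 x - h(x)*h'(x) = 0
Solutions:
 h(x) = -sqrt(C1 + x^2)
 h(x) = sqrt(C1 + x^2)


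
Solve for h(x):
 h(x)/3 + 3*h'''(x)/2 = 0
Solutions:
 h(x) = C3*exp(-6^(1/3)*x/3) + (C1*sin(2^(1/3)*3^(5/6)*x/6) + C2*cos(2^(1/3)*3^(5/6)*x/6))*exp(6^(1/3)*x/6)


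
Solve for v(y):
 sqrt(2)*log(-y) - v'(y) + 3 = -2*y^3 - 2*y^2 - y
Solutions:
 v(y) = C1 + y^4/2 + 2*y^3/3 + y^2/2 + sqrt(2)*y*log(-y) + y*(3 - sqrt(2))


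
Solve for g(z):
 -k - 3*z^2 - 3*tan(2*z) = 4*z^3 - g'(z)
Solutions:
 g(z) = C1 + k*z + z^4 + z^3 - 3*log(cos(2*z))/2


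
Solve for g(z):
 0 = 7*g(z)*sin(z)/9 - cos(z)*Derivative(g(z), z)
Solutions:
 g(z) = C1/cos(z)^(7/9)


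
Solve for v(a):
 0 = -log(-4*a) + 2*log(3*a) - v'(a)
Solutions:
 v(a) = C1 + a*log(a) + a*(-2*log(2) - 1 + 2*log(3) - I*pi)


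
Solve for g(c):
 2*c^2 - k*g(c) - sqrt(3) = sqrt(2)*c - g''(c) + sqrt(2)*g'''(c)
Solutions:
 g(c) = C1*exp(c*(sqrt(2)*(27*k + sqrt((27*k - 1)^2 - 1) - 1)^(1/3) - sqrt(6)*I*(27*k + sqrt((27*k - 1)^2 - 1) - 1)^(1/3) + 2*sqrt(2) - 8/((-sqrt(2) + sqrt(6)*I)*(27*k + sqrt((27*k - 1)^2 - 1) - 1)^(1/3)))/12) + C2*exp(c*(sqrt(2)*(27*k + sqrt((27*k - 1)^2 - 1) - 1)^(1/3) + sqrt(6)*I*(27*k + sqrt((27*k - 1)^2 - 1) - 1)^(1/3) + 2*sqrt(2) + 8/((sqrt(2) + sqrt(6)*I)*(27*k + sqrt((27*k - 1)^2 - 1) - 1)^(1/3)))/12) + C3*exp(sqrt(2)*c*(-(27*k + sqrt((27*k - 1)^2 - 1) - 1)^(1/3) + 1 - 1/(27*k + sqrt((27*k - 1)^2 - 1) - 1)^(1/3))/6) + 2*c^2/k - sqrt(2)*c/k - sqrt(3)/k + 4/k^2


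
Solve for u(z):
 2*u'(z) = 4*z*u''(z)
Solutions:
 u(z) = C1 + C2*z^(3/2)


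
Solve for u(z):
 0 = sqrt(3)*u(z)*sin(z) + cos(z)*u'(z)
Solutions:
 u(z) = C1*cos(z)^(sqrt(3))


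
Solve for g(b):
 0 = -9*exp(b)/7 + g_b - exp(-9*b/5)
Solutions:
 g(b) = C1 + 9*exp(b)/7 - 5*exp(-9*b/5)/9


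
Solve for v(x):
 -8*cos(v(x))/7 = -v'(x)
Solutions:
 -8*x/7 - log(sin(v(x)) - 1)/2 + log(sin(v(x)) + 1)/2 = C1


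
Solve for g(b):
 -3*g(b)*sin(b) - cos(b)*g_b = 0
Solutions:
 g(b) = C1*cos(b)^3


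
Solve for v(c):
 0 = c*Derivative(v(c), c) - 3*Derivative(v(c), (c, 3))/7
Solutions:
 v(c) = C1 + Integral(C2*airyai(3^(2/3)*7^(1/3)*c/3) + C3*airybi(3^(2/3)*7^(1/3)*c/3), c)


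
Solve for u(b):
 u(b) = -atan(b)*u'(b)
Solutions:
 u(b) = C1*exp(-Integral(1/atan(b), b))


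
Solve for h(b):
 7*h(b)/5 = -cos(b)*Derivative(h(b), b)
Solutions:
 h(b) = C1*(sin(b) - 1)^(7/10)/(sin(b) + 1)^(7/10)


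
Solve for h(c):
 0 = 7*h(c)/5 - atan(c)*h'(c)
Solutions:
 h(c) = C1*exp(7*Integral(1/atan(c), c)/5)


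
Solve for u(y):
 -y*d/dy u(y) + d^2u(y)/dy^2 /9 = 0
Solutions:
 u(y) = C1 + C2*erfi(3*sqrt(2)*y/2)


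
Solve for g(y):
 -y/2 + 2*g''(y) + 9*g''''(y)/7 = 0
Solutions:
 g(y) = C1 + C2*y + C3*sin(sqrt(14)*y/3) + C4*cos(sqrt(14)*y/3) + y^3/24


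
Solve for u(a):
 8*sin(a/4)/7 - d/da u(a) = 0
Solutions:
 u(a) = C1 - 32*cos(a/4)/7


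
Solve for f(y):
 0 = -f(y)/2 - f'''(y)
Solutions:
 f(y) = C3*exp(-2^(2/3)*y/2) + (C1*sin(2^(2/3)*sqrt(3)*y/4) + C2*cos(2^(2/3)*sqrt(3)*y/4))*exp(2^(2/3)*y/4)


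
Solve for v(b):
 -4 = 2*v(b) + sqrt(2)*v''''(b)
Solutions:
 v(b) = (C1*sin(2^(5/8)*b/2) + C2*cos(2^(5/8)*b/2))*exp(-2^(5/8)*b/2) + (C3*sin(2^(5/8)*b/2) + C4*cos(2^(5/8)*b/2))*exp(2^(5/8)*b/2) - 2


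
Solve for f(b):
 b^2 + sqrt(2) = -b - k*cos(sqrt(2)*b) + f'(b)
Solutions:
 f(b) = C1 + b^3/3 + b^2/2 + sqrt(2)*b + sqrt(2)*k*sin(sqrt(2)*b)/2


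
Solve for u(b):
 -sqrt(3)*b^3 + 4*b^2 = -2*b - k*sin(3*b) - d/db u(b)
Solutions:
 u(b) = C1 + sqrt(3)*b^4/4 - 4*b^3/3 - b^2 + k*cos(3*b)/3


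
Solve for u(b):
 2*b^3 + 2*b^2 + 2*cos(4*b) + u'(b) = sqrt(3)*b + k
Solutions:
 u(b) = C1 - b^4/2 - 2*b^3/3 + sqrt(3)*b^2/2 + b*k - sin(4*b)/2


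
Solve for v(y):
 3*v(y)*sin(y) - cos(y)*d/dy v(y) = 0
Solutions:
 v(y) = C1/cos(y)^3


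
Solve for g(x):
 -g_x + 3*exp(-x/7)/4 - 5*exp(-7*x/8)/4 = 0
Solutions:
 g(x) = C1 - 21*exp(-x/7)/4 + 10*exp(-7*x/8)/7


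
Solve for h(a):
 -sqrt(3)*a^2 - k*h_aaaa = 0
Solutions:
 h(a) = C1 + C2*a + C3*a^2 + C4*a^3 - sqrt(3)*a^6/(360*k)


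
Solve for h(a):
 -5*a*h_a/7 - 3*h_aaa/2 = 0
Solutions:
 h(a) = C1 + Integral(C2*airyai(-10^(1/3)*21^(2/3)*a/21) + C3*airybi(-10^(1/3)*21^(2/3)*a/21), a)


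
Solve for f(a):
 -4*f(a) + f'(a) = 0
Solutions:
 f(a) = C1*exp(4*a)


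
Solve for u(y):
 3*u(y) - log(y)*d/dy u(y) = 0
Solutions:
 u(y) = C1*exp(3*li(y))


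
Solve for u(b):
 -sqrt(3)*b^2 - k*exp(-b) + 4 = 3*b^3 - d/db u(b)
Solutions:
 u(b) = C1 + 3*b^4/4 + sqrt(3)*b^3/3 - 4*b - k*exp(-b)


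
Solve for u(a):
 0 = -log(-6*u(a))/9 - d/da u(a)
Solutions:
 9*Integral(1/(log(-_y) + log(6)), (_y, u(a))) = C1 - a


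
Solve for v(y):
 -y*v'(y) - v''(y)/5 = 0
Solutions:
 v(y) = C1 + C2*erf(sqrt(10)*y/2)


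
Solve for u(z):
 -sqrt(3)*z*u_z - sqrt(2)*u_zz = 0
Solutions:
 u(z) = C1 + C2*erf(6^(1/4)*z/2)


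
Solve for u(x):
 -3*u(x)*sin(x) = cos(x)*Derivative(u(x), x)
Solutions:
 u(x) = C1*cos(x)^3


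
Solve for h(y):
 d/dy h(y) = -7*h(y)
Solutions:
 h(y) = C1*exp(-7*y)


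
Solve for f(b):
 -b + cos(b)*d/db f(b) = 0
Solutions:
 f(b) = C1 + Integral(b/cos(b), b)


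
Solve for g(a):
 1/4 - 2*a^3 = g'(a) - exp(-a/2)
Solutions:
 g(a) = C1 - a^4/2 + a/4 - 2*exp(-a/2)


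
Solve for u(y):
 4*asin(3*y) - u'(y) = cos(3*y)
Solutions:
 u(y) = C1 + 4*y*asin(3*y) + 4*sqrt(1 - 9*y^2)/3 - sin(3*y)/3


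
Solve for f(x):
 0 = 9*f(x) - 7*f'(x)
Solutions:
 f(x) = C1*exp(9*x/7)


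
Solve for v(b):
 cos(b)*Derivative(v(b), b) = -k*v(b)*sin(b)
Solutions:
 v(b) = C1*exp(k*log(cos(b)))


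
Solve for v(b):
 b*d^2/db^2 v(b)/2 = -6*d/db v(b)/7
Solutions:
 v(b) = C1 + C2/b^(5/7)


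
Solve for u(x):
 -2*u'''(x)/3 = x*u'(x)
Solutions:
 u(x) = C1 + Integral(C2*airyai(-2^(2/3)*3^(1/3)*x/2) + C3*airybi(-2^(2/3)*3^(1/3)*x/2), x)


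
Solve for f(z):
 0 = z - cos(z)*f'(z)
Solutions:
 f(z) = C1 + Integral(z/cos(z), z)


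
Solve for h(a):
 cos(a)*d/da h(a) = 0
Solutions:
 h(a) = C1


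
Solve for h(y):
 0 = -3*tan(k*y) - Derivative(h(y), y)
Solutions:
 h(y) = C1 - 3*Piecewise((-log(cos(k*y))/k, Ne(k, 0)), (0, True))


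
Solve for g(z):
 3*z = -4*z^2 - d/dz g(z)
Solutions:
 g(z) = C1 - 4*z^3/3 - 3*z^2/2


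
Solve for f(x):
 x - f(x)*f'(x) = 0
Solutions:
 f(x) = -sqrt(C1 + x^2)
 f(x) = sqrt(C1 + x^2)


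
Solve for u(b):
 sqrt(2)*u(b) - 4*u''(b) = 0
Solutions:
 u(b) = C1*exp(-2^(1/4)*b/2) + C2*exp(2^(1/4)*b/2)


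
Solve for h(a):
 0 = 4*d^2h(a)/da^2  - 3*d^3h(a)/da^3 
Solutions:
 h(a) = C1 + C2*a + C3*exp(4*a/3)


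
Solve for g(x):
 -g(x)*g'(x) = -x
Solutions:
 g(x) = -sqrt(C1 + x^2)
 g(x) = sqrt(C1 + x^2)


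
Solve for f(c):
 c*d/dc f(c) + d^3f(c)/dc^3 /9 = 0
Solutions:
 f(c) = C1 + Integral(C2*airyai(-3^(2/3)*c) + C3*airybi(-3^(2/3)*c), c)


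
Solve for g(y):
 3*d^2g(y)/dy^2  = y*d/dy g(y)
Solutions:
 g(y) = C1 + C2*erfi(sqrt(6)*y/6)


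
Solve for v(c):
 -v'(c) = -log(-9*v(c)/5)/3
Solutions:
 -3*Integral(1/(log(-_y) - log(5) + 2*log(3)), (_y, v(c))) = C1 - c


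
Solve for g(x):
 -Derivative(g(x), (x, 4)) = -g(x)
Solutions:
 g(x) = C1*exp(-x) + C2*exp(x) + C3*sin(x) + C4*cos(x)


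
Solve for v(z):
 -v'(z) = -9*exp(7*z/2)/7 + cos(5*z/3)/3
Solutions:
 v(z) = C1 + 18*exp(7*z/2)/49 - sin(5*z/3)/5


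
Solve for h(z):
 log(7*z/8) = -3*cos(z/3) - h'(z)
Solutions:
 h(z) = C1 - z*log(z) - z*log(7) + z + 3*z*log(2) - 9*sin(z/3)


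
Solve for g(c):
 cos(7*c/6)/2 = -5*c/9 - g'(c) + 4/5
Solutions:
 g(c) = C1 - 5*c^2/18 + 4*c/5 - 3*sin(7*c/6)/7


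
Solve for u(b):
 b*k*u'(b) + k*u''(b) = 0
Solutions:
 u(b) = C1 + C2*erf(sqrt(2)*b/2)


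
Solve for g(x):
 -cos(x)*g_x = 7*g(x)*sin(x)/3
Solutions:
 g(x) = C1*cos(x)^(7/3)


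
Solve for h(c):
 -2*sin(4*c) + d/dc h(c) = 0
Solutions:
 h(c) = C1 - cos(4*c)/2


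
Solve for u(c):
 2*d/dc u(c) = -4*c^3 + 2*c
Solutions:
 u(c) = C1 - c^4/2 + c^2/2


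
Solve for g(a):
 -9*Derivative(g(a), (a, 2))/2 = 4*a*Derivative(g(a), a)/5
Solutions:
 g(a) = C1 + C2*erf(2*sqrt(5)*a/15)


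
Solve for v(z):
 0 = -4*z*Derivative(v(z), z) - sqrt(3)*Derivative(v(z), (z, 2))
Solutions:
 v(z) = C1 + C2*erf(sqrt(2)*3^(3/4)*z/3)


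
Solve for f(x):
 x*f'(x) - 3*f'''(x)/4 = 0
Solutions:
 f(x) = C1 + Integral(C2*airyai(6^(2/3)*x/3) + C3*airybi(6^(2/3)*x/3), x)


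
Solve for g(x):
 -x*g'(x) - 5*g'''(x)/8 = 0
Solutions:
 g(x) = C1 + Integral(C2*airyai(-2*5^(2/3)*x/5) + C3*airybi(-2*5^(2/3)*x/5), x)


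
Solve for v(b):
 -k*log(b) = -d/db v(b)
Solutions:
 v(b) = C1 + b*k*log(b) - b*k


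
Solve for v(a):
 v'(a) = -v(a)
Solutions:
 v(a) = C1*exp(-a)


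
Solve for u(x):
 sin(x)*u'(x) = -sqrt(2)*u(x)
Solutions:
 u(x) = C1*(cos(x) + 1)^(sqrt(2)/2)/(cos(x) - 1)^(sqrt(2)/2)


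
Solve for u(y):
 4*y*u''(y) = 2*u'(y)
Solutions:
 u(y) = C1 + C2*y^(3/2)


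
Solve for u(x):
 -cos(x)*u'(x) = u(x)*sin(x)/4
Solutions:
 u(x) = C1*cos(x)^(1/4)


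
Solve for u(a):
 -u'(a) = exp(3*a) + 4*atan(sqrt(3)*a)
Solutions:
 u(a) = C1 - 4*a*atan(sqrt(3)*a) - exp(3*a)/3 + 2*sqrt(3)*log(3*a^2 + 1)/3


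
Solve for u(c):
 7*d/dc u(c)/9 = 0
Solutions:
 u(c) = C1


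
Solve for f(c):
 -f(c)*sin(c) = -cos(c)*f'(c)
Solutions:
 f(c) = C1/cos(c)


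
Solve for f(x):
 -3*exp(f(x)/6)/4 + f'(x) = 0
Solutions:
 f(x) = 6*log(-1/(C1 + 3*x)) + 6*log(24)


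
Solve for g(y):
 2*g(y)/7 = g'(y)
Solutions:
 g(y) = C1*exp(2*y/7)


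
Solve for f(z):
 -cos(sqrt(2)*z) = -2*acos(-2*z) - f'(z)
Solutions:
 f(z) = C1 - 2*z*acos(-2*z) - sqrt(1 - 4*z^2) + sqrt(2)*sin(sqrt(2)*z)/2


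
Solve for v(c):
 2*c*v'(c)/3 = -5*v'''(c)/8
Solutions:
 v(c) = C1 + Integral(C2*airyai(-2*15^(2/3)*2^(1/3)*c/15) + C3*airybi(-2*15^(2/3)*2^(1/3)*c/15), c)


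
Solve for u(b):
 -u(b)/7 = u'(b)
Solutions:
 u(b) = C1*exp(-b/7)


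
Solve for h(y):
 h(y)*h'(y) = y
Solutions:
 h(y) = -sqrt(C1 + y^2)
 h(y) = sqrt(C1 + y^2)


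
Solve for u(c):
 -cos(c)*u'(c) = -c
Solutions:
 u(c) = C1 + Integral(c/cos(c), c)


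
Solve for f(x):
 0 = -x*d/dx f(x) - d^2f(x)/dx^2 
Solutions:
 f(x) = C1 + C2*erf(sqrt(2)*x/2)


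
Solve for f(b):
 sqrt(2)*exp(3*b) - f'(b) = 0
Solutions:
 f(b) = C1 + sqrt(2)*exp(3*b)/3


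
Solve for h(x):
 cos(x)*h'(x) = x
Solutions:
 h(x) = C1 + Integral(x/cos(x), x)


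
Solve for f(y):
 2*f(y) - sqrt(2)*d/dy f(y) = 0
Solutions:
 f(y) = C1*exp(sqrt(2)*y)


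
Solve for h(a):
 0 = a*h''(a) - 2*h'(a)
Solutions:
 h(a) = C1 + C2*a^3


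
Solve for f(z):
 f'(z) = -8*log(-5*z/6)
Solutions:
 f(z) = C1 - 8*z*log(-z) + 8*z*(-log(5) + 1 + log(6))


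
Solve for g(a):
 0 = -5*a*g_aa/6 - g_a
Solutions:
 g(a) = C1 + C2/a^(1/5)


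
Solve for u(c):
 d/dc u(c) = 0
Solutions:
 u(c) = C1


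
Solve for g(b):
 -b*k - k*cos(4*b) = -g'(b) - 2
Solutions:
 g(b) = C1 + b^2*k/2 - 2*b + k*sin(4*b)/4


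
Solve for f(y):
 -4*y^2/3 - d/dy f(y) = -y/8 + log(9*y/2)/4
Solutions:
 f(y) = C1 - 4*y^3/9 + y^2/16 - y*log(y)/4 - y*log(3)/2 + y*log(2)/4 + y/4


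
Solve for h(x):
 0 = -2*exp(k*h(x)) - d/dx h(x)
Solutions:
 h(x) = Piecewise((log(1/(C1*k + 2*k*x))/k, Ne(k, 0)), (nan, True))
 h(x) = Piecewise((C1 - 2*x, Eq(k, 0)), (nan, True))


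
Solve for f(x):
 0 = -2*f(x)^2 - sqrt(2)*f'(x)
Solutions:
 f(x) = 1/(C1 + sqrt(2)*x)


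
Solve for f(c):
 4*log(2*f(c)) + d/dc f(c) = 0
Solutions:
 Integral(1/(log(_y) + log(2)), (_y, f(c)))/4 = C1 - c


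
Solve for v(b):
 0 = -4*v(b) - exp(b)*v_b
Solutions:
 v(b) = C1*exp(4*exp(-b))


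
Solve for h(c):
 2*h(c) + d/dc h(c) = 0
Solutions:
 h(c) = C1*exp(-2*c)


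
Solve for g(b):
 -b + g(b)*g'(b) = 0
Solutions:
 g(b) = -sqrt(C1 + b^2)
 g(b) = sqrt(C1 + b^2)


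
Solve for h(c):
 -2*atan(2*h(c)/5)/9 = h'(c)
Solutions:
 Integral(1/atan(2*_y/5), (_y, h(c))) = C1 - 2*c/9


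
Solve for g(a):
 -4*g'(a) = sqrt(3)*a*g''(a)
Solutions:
 g(a) = C1 + C2*a^(1 - 4*sqrt(3)/3)


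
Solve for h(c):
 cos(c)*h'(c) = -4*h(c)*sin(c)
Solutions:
 h(c) = C1*cos(c)^4


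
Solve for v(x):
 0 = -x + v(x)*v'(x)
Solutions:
 v(x) = -sqrt(C1 + x^2)
 v(x) = sqrt(C1 + x^2)


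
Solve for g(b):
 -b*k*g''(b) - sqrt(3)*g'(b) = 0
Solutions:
 g(b) = C1 + b^(((re(k) - sqrt(3))*re(k) + im(k)^2)/(re(k)^2 + im(k)^2))*(C2*sin(sqrt(3)*log(b)*Abs(im(k))/(re(k)^2 + im(k)^2)) + C3*cos(sqrt(3)*log(b)*im(k)/(re(k)^2 + im(k)^2)))


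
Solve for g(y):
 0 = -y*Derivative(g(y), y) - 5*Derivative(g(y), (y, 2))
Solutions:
 g(y) = C1 + C2*erf(sqrt(10)*y/10)


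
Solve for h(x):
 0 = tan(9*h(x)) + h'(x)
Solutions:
 h(x) = -asin(C1*exp(-9*x))/9 + pi/9
 h(x) = asin(C1*exp(-9*x))/9


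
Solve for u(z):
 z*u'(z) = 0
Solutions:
 u(z) = C1


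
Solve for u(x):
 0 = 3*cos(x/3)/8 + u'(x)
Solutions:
 u(x) = C1 - 9*sin(x/3)/8


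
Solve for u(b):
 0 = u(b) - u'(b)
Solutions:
 u(b) = C1*exp(b)


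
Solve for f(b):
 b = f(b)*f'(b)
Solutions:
 f(b) = -sqrt(C1 + b^2)
 f(b) = sqrt(C1 + b^2)


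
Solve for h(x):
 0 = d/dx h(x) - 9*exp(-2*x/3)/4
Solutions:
 h(x) = C1 - 27*exp(-2*x/3)/8


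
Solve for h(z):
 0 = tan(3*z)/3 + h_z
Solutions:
 h(z) = C1 + log(cos(3*z))/9


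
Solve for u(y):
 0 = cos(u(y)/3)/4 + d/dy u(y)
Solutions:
 y/4 - 3*log(sin(u(y)/3) - 1)/2 + 3*log(sin(u(y)/3) + 1)/2 = C1


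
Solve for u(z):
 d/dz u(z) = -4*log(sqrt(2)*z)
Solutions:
 u(z) = C1 - 4*z*log(z) - z*log(4) + 4*z


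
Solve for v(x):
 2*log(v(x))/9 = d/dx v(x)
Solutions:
 li(v(x)) = C1 + 2*x/9


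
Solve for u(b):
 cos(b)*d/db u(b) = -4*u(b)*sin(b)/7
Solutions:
 u(b) = C1*cos(b)^(4/7)


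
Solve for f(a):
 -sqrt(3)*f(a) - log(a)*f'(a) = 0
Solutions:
 f(a) = C1*exp(-sqrt(3)*li(a))


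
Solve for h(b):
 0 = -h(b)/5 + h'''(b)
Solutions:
 h(b) = C3*exp(5^(2/3)*b/5) + (C1*sin(sqrt(3)*5^(2/3)*b/10) + C2*cos(sqrt(3)*5^(2/3)*b/10))*exp(-5^(2/3)*b/10)


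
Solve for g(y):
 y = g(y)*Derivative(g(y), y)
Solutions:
 g(y) = -sqrt(C1 + y^2)
 g(y) = sqrt(C1 + y^2)


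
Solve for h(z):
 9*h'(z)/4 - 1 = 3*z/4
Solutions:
 h(z) = C1 + z^2/6 + 4*z/9


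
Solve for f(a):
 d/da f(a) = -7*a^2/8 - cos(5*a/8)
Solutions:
 f(a) = C1 - 7*a^3/24 - 8*sin(5*a/8)/5


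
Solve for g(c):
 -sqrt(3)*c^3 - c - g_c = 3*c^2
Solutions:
 g(c) = C1 - sqrt(3)*c^4/4 - c^3 - c^2/2


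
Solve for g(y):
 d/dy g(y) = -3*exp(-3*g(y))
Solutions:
 g(y) = log(C1 - 9*y)/3
 g(y) = log((-3^(1/3) - 3^(5/6)*I)*(C1 - 3*y)^(1/3)/2)
 g(y) = log((-3^(1/3) + 3^(5/6)*I)*(C1 - 3*y)^(1/3)/2)


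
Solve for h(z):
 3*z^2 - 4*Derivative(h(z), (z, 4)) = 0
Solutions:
 h(z) = C1 + C2*z + C3*z^2 + C4*z^3 + z^6/480


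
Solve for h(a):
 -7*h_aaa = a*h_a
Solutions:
 h(a) = C1 + Integral(C2*airyai(-7^(2/3)*a/7) + C3*airybi(-7^(2/3)*a/7), a)


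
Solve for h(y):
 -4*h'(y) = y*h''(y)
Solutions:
 h(y) = C1 + C2/y^3


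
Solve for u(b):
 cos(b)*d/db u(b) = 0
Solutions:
 u(b) = C1


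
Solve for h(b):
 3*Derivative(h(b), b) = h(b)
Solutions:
 h(b) = C1*exp(b/3)


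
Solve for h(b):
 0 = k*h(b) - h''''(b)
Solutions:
 h(b) = C1*exp(-b*k^(1/4)) + C2*exp(b*k^(1/4)) + C3*exp(-I*b*k^(1/4)) + C4*exp(I*b*k^(1/4))


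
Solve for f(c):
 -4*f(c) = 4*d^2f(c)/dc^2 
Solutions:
 f(c) = C1*sin(c) + C2*cos(c)


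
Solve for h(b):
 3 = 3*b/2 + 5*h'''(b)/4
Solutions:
 h(b) = C1 + C2*b + C3*b^2 - b^4/20 + 2*b^3/5


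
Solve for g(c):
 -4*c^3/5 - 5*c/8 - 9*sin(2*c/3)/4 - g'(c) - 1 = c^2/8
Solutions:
 g(c) = C1 - c^4/5 - c^3/24 - 5*c^2/16 - c + 27*cos(2*c/3)/8


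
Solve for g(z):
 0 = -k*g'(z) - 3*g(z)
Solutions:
 g(z) = C1*exp(-3*z/k)


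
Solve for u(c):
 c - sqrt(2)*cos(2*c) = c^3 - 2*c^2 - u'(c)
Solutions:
 u(c) = C1 + c^4/4 - 2*c^3/3 - c^2/2 + sqrt(2)*sin(2*c)/2


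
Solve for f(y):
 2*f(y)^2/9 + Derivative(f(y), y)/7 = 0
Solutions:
 f(y) = 9/(C1 + 14*y)


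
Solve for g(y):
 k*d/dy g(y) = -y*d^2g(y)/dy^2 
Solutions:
 g(y) = C1 + y^(1 - re(k))*(C2*sin(log(y)*Abs(im(k))) + C3*cos(log(y)*im(k)))


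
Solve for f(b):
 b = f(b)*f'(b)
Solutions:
 f(b) = -sqrt(C1 + b^2)
 f(b) = sqrt(C1 + b^2)


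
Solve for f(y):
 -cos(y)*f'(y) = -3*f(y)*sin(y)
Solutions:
 f(y) = C1/cos(y)^3


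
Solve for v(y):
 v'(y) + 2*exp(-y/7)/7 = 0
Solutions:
 v(y) = C1 + 2*exp(-y/7)


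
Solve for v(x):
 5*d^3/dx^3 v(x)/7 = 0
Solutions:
 v(x) = C1 + C2*x + C3*x^2


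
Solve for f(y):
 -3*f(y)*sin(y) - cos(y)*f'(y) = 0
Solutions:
 f(y) = C1*cos(y)^3


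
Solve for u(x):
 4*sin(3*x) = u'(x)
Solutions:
 u(x) = C1 - 4*cos(3*x)/3


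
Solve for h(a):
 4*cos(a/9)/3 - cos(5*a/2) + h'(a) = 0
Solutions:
 h(a) = C1 - 12*sin(a/9) + 2*sin(5*a/2)/5


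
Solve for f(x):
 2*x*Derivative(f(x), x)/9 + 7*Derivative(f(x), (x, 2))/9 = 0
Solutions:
 f(x) = C1 + C2*erf(sqrt(7)*x/7)


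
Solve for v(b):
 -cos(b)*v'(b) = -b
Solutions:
 v(b) = C1 + Integral(b/cos(b), b)


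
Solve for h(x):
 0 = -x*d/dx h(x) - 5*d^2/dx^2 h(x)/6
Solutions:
 h(x) = C1 + C2*erf(sqrt(15)*x/5)


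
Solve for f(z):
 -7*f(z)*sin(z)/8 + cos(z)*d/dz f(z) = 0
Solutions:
 f(z) = C1/cos(z)^(7/8)


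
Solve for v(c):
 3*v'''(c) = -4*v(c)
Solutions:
 v(c) = C3*exp(-6^(2/3)*c/3) + (C1*sin(2^(2/3)*3^(1/6)*c/2) + C2*cos(2^(2/3)*3^(1/6)*c/2))*exp(6^(2/3)*c/6)


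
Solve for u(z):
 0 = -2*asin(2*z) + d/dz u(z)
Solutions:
 u(z) = C1 + 2*z*asin(2*z) + sqrt(1 - 4*z^2)


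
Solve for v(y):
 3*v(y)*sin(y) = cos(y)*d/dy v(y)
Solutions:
 v(y) = C1/cos(y)^3


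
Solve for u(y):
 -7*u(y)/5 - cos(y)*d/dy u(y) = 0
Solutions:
 u(y) = C1*(sin(y) - 1)^(7/10)/(sin(y) + 1)^(7/10)


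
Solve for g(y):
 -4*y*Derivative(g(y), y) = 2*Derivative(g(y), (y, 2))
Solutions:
 g(y) = C1 + C2*erf(y)


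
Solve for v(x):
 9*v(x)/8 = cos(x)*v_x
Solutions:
 v(x) = C1*(sin(x) + 1)^(9/16)/(sin(x) - 1)^(9/16)


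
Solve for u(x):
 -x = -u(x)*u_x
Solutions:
 u(x) = -sqrt(C1 + x^2)
 u(x) = sqrt(C1 + x^2)


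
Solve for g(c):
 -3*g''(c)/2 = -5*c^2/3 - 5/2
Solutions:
 g(c) = C1 + C2*c + 5*c^4/54 + 5*c^2/6


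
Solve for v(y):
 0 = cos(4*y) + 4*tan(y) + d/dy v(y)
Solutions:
 v(y) = C1 + 4*log(cos(y)) - sin(4*y)/4


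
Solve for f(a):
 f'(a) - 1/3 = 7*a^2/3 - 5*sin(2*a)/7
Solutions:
 f(a) = C1 + 7*a^3/9 + a/3 + 5*cos(2*a)/14


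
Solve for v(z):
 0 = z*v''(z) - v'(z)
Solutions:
 v(z) = C1 + C2*z^2


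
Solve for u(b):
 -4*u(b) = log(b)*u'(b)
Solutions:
 u(b) = C1*exp(-4*li(b))


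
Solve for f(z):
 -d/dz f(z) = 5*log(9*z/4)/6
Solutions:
 f(z) = C1 - 5*z*log(z)/6 - 5*z*log(3)/3 + 5*z/6 + 5*z*log(2)/3


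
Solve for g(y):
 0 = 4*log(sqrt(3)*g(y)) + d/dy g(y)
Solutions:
 Integral(1/(2*log(_y) + log(3)), (_y, g(y)))/2 = C1 - y


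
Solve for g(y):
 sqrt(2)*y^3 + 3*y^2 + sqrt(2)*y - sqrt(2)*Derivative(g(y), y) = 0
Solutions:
 g(y) = C1 + y^4/4 + sqrt(2)*y^3/2 + y^2/2


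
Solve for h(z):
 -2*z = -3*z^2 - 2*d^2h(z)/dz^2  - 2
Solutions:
 h(z) = C1 + C2*z - z^4/8 + z^3/6 - z^2/2


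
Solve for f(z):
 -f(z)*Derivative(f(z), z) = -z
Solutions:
 f(z) = -sqrt(C1 + z^2)
 f(z) = sqrt(C1 + z^2)


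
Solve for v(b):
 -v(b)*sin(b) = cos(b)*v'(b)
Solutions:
 v(b) = C1*cos(b)


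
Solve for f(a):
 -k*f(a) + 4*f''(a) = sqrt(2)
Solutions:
 f(a) = C1*exp(-a*sqrt(k)/2) + C2*exp(a*sqrt(k)/2) - sqrt(2)/k


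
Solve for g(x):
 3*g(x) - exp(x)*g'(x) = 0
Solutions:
 g(x) = C1*exp(-3*exp(-x))


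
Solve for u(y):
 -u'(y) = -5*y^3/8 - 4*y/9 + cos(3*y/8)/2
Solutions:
 u(y) = C1 + 5*y^4/32 + 2*y^2/9 - 4*sin(3*y/8)/3


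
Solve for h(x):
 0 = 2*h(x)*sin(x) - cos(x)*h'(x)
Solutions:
 h(x) = C1/cos(x)^2


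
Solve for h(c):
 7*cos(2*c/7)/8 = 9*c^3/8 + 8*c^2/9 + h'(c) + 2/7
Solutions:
 h(c) = C1 - 9*c^4/32 - 8*c^3/27 - 2*c/7 + 49*sin(2*c/7)/16


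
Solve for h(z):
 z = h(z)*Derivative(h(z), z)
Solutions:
 h(z) = -sqrt(C1 + z^2)
 h(z) = sqrt(C1 + z^2)


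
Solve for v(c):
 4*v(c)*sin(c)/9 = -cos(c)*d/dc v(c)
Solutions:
 v(c) = C1*cos(c)^(4/9)


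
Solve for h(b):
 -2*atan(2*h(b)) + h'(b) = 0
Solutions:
 Integral(1/atan(2*_y), (_y, h(b))) = C1 + 2*b


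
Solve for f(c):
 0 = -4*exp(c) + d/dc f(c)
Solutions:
 f(c) = C1 + 4*exp(c)


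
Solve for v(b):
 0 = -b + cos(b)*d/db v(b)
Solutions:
 v(b) = C1 + Integral(b/cos(b), b)


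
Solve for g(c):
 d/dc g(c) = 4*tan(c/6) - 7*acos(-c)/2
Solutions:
 g(c) = C1 - 7*c*acos(-c)/2 - 7*sqrt(1 - c^2)/2 - 24*log(cos(c/6))


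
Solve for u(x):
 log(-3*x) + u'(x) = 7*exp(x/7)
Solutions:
 u(x) = C1 - x*log(-x) + x*(1 - log(3)) + 49*exp(x/7)


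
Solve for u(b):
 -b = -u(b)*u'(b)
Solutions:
 u(b) = -sqrt(C1 + b^2)
 u(b) = sqrt(C1 + b^2)


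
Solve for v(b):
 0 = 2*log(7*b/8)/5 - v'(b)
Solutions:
 v(b) = C1 + 2*b*log(b)/5 - 6*b*log(2)/5 - 2*b/5 + 2*b*log(7)/5


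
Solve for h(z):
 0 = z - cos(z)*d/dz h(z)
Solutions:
 h(z) = C1 + Integral(z/cos(z), z)


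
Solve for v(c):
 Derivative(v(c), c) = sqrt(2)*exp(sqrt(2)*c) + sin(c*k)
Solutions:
 v(c) = C1 + exp(sqrt(2)*c) - cos(c*k)/k


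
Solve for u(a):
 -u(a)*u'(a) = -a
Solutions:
 u(a) = -sqrt(C1 + a^2)
 u(a) = sqrt(C1 + a^2)


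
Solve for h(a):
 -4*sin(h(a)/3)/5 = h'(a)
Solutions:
 4*a/5 + 3*log(cos(h(a)/3) - 1)/2 - 3*log(cos(h(a)/3) + 1)/2 = C1


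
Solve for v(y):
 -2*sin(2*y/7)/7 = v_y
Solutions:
 v(y) = C1 + cos(2*y/7)


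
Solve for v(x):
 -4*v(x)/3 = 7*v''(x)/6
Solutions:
 v(x) = C1*sin(2*sqrt(14)*x/7) + C2*cos(2*sqrt(14)*x/7)


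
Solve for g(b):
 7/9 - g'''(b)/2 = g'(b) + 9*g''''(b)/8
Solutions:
 g(b) = C1 + C2*exp(b*(-8 + 8*2^(1/3)/(27*sqrt(6657) + 2203)^(1/3) + 2^(2/3)*(27*sqrt(6657) + 2203)^(1/3))/54)*sin(2^(1/3)*sqrt(3)*b*(-2^(1/3)*(27*sqrt(6657) + 2203)^(1/3) + 8/(27*sqrt(6657) + 2203)^(1/3))/54) + C3*exp(b*(-8 + 8*2^(1/3)/(27*sqrt(6657) + 2203)^(1/3) + 2^(2/3)*(27*sqrt(6657) + 2203)^(1/3))/54)*cos(2^(1/3)*sqrt(3)*b*(-2^(1/3)*(27*sqrt(6657) + 2203)^(1/3) + 8/(27*sqrt(6657) + 2203)^(1/3))/54) + C4*exp(-b*(8*2^(1/3)/(27*sqrt(6657) + 2203)^(1/3) + 4 + 2^(2/3)*(27*sqrt(6657) + 2203)^(1/3))/27) + 7*b/9


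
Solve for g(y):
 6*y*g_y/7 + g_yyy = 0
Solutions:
 g(y) = C1 + Integral(C2*airyai(-6^(1/3)*7^(2/3)*y/7) + C3*airybi(-6^(1/3)*7^(2/3)*y/7), y)


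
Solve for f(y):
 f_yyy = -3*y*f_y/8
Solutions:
 f(y) = C1 + Integral(C2*airyai(-3^(1/3)*y/2) + C3*airybi(-3^(1/3)*y/2), y)


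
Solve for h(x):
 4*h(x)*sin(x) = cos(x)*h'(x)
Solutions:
 h(x) = C1/cos(x)^4


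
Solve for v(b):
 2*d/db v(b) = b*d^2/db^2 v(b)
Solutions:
 v(b) = C1 + C2*b^3


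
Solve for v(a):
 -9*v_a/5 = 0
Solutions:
 v(a) = C1


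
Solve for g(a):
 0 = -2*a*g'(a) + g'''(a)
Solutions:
 g(a) = C1 + Integral(C2*airyai(2^(1/3)*a) + C3*airybi(2^(1/3)*a), a)


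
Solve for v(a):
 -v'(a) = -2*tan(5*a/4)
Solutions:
 v(a) = C1 - 8*log(cos(5*a/4))/5


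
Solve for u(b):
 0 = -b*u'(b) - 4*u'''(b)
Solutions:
 u(b) = C1 + Integral(C2*airyai(-2^(1/3)*b/2) + C3*airybi(-2^(1/3)*b/2), b)


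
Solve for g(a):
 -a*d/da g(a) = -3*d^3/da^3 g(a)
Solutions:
 g(a) = C1 + Integral(C2*airyai(3^(2/3)*a/3) + C3*airybi(3^(2/3)*a/3), a)


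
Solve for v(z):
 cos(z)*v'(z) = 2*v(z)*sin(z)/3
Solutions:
 v(z) = C1/cos(z)^(2/3)


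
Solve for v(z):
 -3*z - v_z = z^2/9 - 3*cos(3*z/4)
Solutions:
 v(z) = C1 - z^3/27 - 3*z^2/2 + 4*sin(3*z/4)


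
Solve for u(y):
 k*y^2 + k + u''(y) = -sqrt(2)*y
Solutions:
 u(y) = C1 + C2*y - k*y^4/12 - k*y^2/2 - sqrt(2)*y^3/6


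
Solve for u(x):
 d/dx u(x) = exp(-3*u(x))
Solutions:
 u(x) = log(C1 + 3*x)/3
 u(x) = log((-3^(1/3) - 3^(5/6)*I)*(C1 + x)^(1/3)/2)
 u(x) = log((-3^(1/3) + 3^(5/6)*I)*(C1 + x)^(1/3)/2)


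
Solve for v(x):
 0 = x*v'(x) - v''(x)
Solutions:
 v(x) = C1 + C2*erfi(sqrt(2)*x/2)


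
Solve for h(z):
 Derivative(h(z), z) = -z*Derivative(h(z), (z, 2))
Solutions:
 h(z) = C1 + C2*log(z)


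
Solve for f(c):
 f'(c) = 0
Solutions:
 f(c) = C1


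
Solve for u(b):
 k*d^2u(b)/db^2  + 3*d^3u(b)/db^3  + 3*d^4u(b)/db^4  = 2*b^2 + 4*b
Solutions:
 u(b) = C1 + C2*b + C3*exp(b*(sqrt(3)*sqrt(3 - 4*k) - 3)/6) + C4*exp(-b*(sqrt(3)*sqrt(3 - 4*k) + 3)/6) + b^4/(6*k) + b^3*(2/3 - 2/k)/k + 6*b^2*(-2 + 3/k)/k^2


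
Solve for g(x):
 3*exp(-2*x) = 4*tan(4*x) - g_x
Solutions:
 g(x) = C1 + log(tan(4*x)^2 + 1)/2 + 3*exp(-2*x)/2


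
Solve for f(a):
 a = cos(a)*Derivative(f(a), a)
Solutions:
 f(a) = C1 + Integral(a/cos(a), a)


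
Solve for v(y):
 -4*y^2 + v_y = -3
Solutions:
 v(y) = C1 + 4*y^3/3 - 3*y


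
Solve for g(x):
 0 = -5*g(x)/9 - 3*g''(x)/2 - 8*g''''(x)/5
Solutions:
 g(x) = (C1*sin(sqrt(15)*2^(1/4)*x*cos(atan(sqrt(47)/9)/2)/6) + C2*cos(sqrt(15)*2^(1/4)*x*cos(atan(sqrt(47)/9)/2)/6))*exp(-sqrt(15)*2^(1/4)*x*sin(atan(sqrt(47)/9)/2)/6) + (C3*sin(sqrt(15)*2^(1/4)*x*cos(atan(sqrt(47)/9)/2)/6) + C4*cos(sqrt(15)*2^(1/4)*x*cos(atan(sqrt(47)/9)/2)/6))*exp(sqrt(15)*2^(1/4)*x*sin(atan(sqrt(47)/9)/2)/6)


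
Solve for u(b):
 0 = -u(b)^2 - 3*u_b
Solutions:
 u(b) = 3/(C1 + b)


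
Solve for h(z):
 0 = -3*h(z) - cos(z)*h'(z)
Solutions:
 h(z) = C1*(sin(z) - 1)^(3/2)/(sin(z) + 1)^(3/2)


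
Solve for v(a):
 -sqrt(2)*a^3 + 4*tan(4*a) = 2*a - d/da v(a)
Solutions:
 v(a) = C1 + sqrt(2)*a^4/4 + a^2 + log(cos(4*a))


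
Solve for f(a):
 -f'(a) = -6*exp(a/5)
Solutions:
 f(a) = C1 + 30*exp(a/5)


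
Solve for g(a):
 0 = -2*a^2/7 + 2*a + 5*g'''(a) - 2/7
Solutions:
 g(a) = C1 + C2*a + C3*a^2 + a^5/1050 - a^4/60 + a^3/105


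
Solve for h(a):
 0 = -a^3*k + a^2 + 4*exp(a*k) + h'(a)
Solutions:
 h(a) = C1 + a^4*k/4 - a^3/3 - 4*exp(a*k)/k


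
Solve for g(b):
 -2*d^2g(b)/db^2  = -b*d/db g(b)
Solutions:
 g(b) = C1 + C2*erfi(b/2)


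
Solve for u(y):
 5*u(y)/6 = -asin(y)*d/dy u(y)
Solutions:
 u(y) = C1*exp(-5*Integral(1/asin(y), y)/6)


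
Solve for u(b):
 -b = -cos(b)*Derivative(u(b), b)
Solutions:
 u(b) = C1 + Integral(b/cos(b), b)


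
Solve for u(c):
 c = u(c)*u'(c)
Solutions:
 u(c) = -sqrt(C1 + c^2)
 u(c) = sqrt(C1 + c^2)


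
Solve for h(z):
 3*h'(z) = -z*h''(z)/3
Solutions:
 h(z) = C1 + C2/z^8


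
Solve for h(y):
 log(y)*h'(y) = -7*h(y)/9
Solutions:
 h(y) = C1*exp(-7*li(y)/9)


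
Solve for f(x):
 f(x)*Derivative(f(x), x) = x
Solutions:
 f(x) = -sqrt(C1 + x^2)
 f(x) = sqrt(C1 + x^2)


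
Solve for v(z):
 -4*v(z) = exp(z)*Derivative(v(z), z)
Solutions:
 v(z) = C1*exp(4*exp(-z))


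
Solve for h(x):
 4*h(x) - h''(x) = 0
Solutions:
 h(x) = C1*exp(-2*x) + C2*exp(2*x)


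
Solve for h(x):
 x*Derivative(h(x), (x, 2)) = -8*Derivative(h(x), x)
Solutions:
 h(x) = C1 + C2/x^7


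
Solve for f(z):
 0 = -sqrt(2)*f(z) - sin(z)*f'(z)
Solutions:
 f(z) = C1*(cos(z) + 1)^(sqrt(2)/2)/(cos(z) - 1)^(sqrt(2)/2)


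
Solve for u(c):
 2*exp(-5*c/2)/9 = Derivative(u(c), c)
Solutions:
 u(c) = C1 - 4*exp(-5*c/2)/45


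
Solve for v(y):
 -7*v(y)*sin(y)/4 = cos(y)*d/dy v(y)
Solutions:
 v(y) = C1*cos(y)^(7/4)


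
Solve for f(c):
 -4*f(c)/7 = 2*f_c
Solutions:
 f(c) = C1*exp(-2*c/7)


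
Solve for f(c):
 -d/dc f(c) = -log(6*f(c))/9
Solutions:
 -9*Integral(1/(log(_y) + log(6)), (_y, f(c))) = C1 - c


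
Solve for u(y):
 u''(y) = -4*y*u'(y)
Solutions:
 u(y) = C1 + C2*erf(sqrt(2)*y)


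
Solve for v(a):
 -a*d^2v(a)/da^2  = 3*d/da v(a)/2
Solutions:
 v(a) = C1 + C2/sqrt(a)


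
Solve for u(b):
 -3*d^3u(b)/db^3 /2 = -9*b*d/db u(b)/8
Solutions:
 u(b) = C1 + Integral(C2*airyai(6^(1/3)*b/2) + C3*airybi(6^(1/3)*b/2), b)


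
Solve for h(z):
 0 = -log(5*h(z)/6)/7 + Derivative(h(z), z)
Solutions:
 -7*Integral(1/(log(_y) - log(6) + log(5)), (_y, h(z))) = C1 - z


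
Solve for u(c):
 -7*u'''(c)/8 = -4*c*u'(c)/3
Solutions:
 u(c) = C1 + Integral(C2*airyai(2*42^(2/3)*c/21) + C3*airybi(2*42^(2/3)*c/21), c)


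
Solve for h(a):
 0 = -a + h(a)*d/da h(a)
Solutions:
 h(a) = -sqrt(C1 + a^2)
 h(a) = sqrt(C1 + a^2)


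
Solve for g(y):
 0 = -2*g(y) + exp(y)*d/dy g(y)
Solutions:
 g(y) = C1*exp(-2*exp(-y))


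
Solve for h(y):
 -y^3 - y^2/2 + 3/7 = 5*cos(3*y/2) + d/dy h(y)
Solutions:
 h(y) = C1 - y^4/4 - y^3/6 + 3*y/7 - 10*sin(3*y/2)/3


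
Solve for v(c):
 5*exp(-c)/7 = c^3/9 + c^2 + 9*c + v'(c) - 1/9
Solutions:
 v(c) = C1 - c^4/36 - c^3/3 - 9*c^2/2 + c/9 - 5*exp(-c)/7


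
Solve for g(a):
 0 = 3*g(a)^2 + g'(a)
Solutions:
 g(a) = 1/(C1 + 3*a)


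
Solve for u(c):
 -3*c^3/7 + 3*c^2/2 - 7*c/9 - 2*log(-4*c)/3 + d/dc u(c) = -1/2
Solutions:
 u(c) = C1 + 3*c^4/28 - c^3/2 + 7*c^2/18 + 2*c*log(-c)/3 + c*(-7 + 8*log(2))/6


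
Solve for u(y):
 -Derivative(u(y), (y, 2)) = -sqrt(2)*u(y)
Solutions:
 u(y) = C1*exp(-2^(1/4)*y) + C2*exp(2^(1/4)*y)


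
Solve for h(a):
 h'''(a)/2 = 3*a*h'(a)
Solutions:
 h(a) = C1 + Integral(C2*airyai(6^(1/3)*a) + C3*airybi(6^(1/3)*a), a)


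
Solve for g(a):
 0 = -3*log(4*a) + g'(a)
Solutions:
 g(a) = C1 + 3*a*log(a) - 3*a + a*log(64)


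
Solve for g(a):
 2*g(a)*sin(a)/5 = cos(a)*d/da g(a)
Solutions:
 g(a) = C1/cos(a)^(2/5)


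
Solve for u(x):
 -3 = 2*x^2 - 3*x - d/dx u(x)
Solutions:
 u(x) = C1 + 2*x^3/3 - 3*x^2/2 + 3*x


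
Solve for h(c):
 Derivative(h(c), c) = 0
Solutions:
 h(c) = C1


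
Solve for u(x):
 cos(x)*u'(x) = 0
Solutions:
 u(x) = C1


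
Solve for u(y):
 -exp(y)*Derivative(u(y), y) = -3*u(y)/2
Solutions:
 u(y) = C1*exp(-3*exp(-y)/2)


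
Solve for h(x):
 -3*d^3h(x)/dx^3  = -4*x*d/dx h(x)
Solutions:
 h(x) = C1 + Integral(C2*airyai(6^(2/3)*x/3) + C3*airybi(6^(2/3)*x/3), x)


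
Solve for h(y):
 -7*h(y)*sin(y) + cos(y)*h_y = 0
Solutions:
 h(y) = C1/cos(y)^7


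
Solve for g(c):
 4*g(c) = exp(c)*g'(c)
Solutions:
 g(c) = C1*exp(-4*exp(-c))


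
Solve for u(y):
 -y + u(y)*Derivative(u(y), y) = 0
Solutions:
 u(y) = -sqrt(C1 + y^2)
 u(y) = sqrt(C1 + y^2)


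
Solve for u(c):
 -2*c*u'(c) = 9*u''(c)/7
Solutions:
 u(c) = C1 + C2*erf(sqrt(7)*c/3)


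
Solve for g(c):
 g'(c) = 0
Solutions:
 g(c) = C1


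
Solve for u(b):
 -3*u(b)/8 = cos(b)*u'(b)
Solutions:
 u(b) = C1*(sin(b) - 1)^(3/16)/(sin(b) + 1)^(3/16)


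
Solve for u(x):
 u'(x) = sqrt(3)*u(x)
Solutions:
 u(x) = C1*exp(sqrt(3)*x)


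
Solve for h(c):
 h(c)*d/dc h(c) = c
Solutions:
 h(c) = -sqrt(C1 + c^2)
 h(c) = sqrt(C1 + c^2)


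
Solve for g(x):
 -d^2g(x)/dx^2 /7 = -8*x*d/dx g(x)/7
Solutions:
 g(x) = C1 + C2*erfi(2*x)


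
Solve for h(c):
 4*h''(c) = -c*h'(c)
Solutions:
 h(c) = C1 + C2*erf(sqrt(2)*c/4)


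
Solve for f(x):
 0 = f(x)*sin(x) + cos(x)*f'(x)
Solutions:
 f(x) = C1*cos(x)


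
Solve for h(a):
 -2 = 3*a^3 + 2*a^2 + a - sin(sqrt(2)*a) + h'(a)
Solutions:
 h(a) = C1 - 3*a^4/4 - 2*a^3/3 - a^2/2 - 2*a - sqrt(2)*cos(sqrt(2)*a)/2


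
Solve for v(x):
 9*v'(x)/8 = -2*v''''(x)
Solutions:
 v(x) = C1 + C4*exp(-6^(2/3)*x/4) + (C2*sin(3*2^(2/3)*3^(1/6)*x/8) + C3*cos(3*2^(2/3)*3^(1/6)*x/8))*exp(6^(2/3)*x/8)


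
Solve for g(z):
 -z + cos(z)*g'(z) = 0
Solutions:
 g(z) = C1 + Integral(z/cos(z), z)


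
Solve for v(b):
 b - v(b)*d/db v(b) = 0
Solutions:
 v(b) = -sqrt(C1 + b^2)
 v(b) = sqrt(C1 + b^2)


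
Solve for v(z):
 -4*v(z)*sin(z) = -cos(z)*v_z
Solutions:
 v(z) = C1/cos(z)^4


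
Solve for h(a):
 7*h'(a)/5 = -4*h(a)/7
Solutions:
 h(a) = C1*exp(-20*a/49)


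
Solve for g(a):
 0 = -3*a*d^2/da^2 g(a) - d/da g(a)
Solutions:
 g(a) = C1 + C2*a^(2/3)


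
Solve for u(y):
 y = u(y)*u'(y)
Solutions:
 u(y) = -sqrt(C1 + y^2)
 u(y) = sqrt(C1 + y^2)


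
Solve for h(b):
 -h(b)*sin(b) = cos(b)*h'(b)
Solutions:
 h(b) = C1*cos(b)


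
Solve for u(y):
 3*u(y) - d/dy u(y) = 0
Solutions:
 u(y) = C1*exp(3*y)


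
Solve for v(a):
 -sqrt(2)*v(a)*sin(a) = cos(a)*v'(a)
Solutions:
 v(a) = C1*cos(a)^(sqrt(2))


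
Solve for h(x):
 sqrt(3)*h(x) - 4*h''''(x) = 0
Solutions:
 h(x) = C1*exp(-sqrt(2)*3^(1/8)*x/2) + C2*exp(sqrt(2)*3^(1/8)*x/2) + C3*sin(sqrt(2)*3^(1/8)*x/2) + C4*cos(sqrt(2)*3^(1/8)*x/2)


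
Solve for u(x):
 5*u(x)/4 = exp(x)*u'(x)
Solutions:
 u(x) = C1*exp(-5*exp(-x)/4)


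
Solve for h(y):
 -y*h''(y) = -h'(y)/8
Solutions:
 h(y) = C1 + C2*y^(9/8)


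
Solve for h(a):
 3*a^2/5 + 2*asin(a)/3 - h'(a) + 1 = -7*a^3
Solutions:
 h(a) = C1 + 7*a^4/4 + a^3/5 + 2*a*asin(a)/3 + a + 2*sqrt(1 - a^2)/3


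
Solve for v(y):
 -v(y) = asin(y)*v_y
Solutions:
 v(y) = C1*exp(-Integral(1/asin(y), y))


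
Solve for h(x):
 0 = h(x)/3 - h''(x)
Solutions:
 h(x) = C1*exp(-sqrt(3)*x/3) + C2*exp(sqrt(3)*x/3)


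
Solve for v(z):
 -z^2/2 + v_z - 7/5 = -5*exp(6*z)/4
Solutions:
 v(z) = C1 + z^3/6 + 7*z/5 - 5*exp(6*z)/24


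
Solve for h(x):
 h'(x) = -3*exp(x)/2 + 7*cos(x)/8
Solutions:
 h(x) = C1 - 3*exp(x)/2 + 7*sin(x)/8


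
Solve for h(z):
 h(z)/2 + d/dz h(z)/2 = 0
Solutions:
 h(z) = C1*exp(-z)


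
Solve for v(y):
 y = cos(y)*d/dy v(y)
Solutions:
 v(y) = C1 + Integral(y/cos(y), y)


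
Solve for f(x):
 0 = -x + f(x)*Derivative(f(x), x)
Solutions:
 f(x) = -sqrt(C1 + x^2)
 f(x) = sqrt(C1 + x^2)


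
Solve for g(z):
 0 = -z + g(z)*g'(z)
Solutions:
 g(z) = -sqrt(C1 + z^2)
 g(z) = sqrt(C1 + z^2)


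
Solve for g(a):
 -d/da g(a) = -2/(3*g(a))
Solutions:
 g(a) = -sqrt(C1 + 12*a)/3
 g(a) = sqrt(C1 + 12*a)/3


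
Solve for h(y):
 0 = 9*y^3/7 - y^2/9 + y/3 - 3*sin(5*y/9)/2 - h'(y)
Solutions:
 h(y) = C1 + 9*y^4/28 - y^3/27 + y^2/6 + 27*cos(5*y/9)/10


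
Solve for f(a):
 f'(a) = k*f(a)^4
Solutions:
 f(a) = (-1/(C1 + 3*a*k))^(1/3)
 f(a) = (-1/(C1 + a*k))^(1/3)*(-3^(2/3) - 3*3^(1/6)*I)/6
 f(a) = (-1/(C1 + a*k))^(1/3)*(-3^(2/3) + 3*3^(1/6)*I)/6


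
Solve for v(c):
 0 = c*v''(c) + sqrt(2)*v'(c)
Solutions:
 v(c) = C1 + C2*c^(1 - sqrt(2))


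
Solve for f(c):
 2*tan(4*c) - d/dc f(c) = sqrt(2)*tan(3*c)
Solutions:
 f(c) = C1 + sqrt(2)*log(cos(3*c))/3 - log(cos(4*c))/2


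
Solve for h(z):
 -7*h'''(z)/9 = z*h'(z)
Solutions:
 h(z) = C1 + Integral(C2*airyai(-21^(2/3)*z/7) + C3*airybi(-21^(2/3)*z/7), z)


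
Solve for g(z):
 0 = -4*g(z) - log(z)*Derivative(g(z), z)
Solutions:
 g(z) = C1*exp(-4*li(z))


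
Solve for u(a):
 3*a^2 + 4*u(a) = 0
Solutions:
 u(a) = -3*a^2/4


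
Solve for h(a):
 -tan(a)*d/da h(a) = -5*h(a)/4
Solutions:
 h(a) = C1*sin(a)^(5/4)


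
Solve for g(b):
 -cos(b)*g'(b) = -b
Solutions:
 g(b) = C1 + Integral(b/cos(b), b)


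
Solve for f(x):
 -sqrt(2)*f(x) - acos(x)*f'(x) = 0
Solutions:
 f(x) = C1*exp(-sqrt(2)*Integral(1/acos(x), x))


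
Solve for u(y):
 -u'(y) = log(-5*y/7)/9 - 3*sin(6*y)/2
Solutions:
 u(y) = C1 - y*log(-y)/9 - y*log(5)/9 + y/9 + y*log(7)/9 - cos(6*y)/4


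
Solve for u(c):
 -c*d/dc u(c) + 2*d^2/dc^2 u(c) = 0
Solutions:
 u(c) = C1 + C2*erfi(c/2)


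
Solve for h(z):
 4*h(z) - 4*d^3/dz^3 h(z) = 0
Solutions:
 h(z) = C3*exp(z) + (C1*sin(sqrt(3)*z/2) + C2*cos(sqrt(3)*z/2))*exp(-z/2)


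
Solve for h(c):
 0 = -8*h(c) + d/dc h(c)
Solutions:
 h(c) = C1*exp(8*c)


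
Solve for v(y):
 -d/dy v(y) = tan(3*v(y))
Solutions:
 v(y) = -asin(C1*exp(-3*y))/3 + pi/3
 v(y) = asin(C1*exp(-3*y))/3


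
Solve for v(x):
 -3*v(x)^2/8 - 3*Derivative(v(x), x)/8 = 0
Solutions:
 v(x) = 1/(C1 + x)


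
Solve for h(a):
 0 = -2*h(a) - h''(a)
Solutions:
 h(a) = C1*sin(sqrt(2)*a) + C2*cos(sqrt(2)*a)


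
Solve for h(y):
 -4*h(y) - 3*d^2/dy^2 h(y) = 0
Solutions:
 h(y) = C1*sin(2*sqrt(3)*y/3) + C2*cos(2*sqrt(3)*y/3)


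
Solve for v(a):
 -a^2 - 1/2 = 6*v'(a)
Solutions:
 v(a) = C1 - a^3/18 - a/12


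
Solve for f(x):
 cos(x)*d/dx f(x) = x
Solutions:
 f(x) = C1 + Integral(x/cos(x), x)


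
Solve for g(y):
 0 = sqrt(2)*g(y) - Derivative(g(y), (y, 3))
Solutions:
 g(y) = C3*exp(2^(1/6)*y) + (C1*sin(2^(1/6)*sqrt(3)*y/2) + C2*cos(2^(1/6)*sqrt(3)*y/2))*exp(-2^(1/6)*y/2)


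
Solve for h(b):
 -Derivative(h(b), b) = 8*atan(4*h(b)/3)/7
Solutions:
 Integral(1/atan(4*_y/3), (_y, h(b))) = C1 - 8*b/7


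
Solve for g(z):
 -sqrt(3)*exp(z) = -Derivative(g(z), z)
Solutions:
 g(z) = C1 + sqrt(3)*exp(z)


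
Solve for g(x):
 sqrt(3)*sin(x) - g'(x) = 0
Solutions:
 g(x) = C1 - sqrt(3)*cos(x)


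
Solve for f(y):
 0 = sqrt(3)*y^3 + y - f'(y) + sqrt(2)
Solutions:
 f(y) = C1 + sqrt(3)*y^4/4 + y^2/2 + sqrt(2)*y


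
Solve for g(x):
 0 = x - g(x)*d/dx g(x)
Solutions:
 g(x) = -sqrt(C1 + x^2)
 g(x) = sqrt(C1 + x^2)


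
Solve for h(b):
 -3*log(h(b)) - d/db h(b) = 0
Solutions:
 li(h(b)) = C1 - 3*b


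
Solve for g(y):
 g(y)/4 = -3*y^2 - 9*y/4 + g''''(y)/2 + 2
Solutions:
 g(y) = C1*exp(-2^(3/4)*y/2) + C2*exp(2^(3/4)*y/2) + C3*sin(2^(3/4)*y/2) + C4*cos(2^(3/4)*y/2) - 12*y^2 - 9*y + 8


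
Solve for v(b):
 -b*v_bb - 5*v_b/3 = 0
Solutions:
 v(b) = C1 + C2/b^(2/3)
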